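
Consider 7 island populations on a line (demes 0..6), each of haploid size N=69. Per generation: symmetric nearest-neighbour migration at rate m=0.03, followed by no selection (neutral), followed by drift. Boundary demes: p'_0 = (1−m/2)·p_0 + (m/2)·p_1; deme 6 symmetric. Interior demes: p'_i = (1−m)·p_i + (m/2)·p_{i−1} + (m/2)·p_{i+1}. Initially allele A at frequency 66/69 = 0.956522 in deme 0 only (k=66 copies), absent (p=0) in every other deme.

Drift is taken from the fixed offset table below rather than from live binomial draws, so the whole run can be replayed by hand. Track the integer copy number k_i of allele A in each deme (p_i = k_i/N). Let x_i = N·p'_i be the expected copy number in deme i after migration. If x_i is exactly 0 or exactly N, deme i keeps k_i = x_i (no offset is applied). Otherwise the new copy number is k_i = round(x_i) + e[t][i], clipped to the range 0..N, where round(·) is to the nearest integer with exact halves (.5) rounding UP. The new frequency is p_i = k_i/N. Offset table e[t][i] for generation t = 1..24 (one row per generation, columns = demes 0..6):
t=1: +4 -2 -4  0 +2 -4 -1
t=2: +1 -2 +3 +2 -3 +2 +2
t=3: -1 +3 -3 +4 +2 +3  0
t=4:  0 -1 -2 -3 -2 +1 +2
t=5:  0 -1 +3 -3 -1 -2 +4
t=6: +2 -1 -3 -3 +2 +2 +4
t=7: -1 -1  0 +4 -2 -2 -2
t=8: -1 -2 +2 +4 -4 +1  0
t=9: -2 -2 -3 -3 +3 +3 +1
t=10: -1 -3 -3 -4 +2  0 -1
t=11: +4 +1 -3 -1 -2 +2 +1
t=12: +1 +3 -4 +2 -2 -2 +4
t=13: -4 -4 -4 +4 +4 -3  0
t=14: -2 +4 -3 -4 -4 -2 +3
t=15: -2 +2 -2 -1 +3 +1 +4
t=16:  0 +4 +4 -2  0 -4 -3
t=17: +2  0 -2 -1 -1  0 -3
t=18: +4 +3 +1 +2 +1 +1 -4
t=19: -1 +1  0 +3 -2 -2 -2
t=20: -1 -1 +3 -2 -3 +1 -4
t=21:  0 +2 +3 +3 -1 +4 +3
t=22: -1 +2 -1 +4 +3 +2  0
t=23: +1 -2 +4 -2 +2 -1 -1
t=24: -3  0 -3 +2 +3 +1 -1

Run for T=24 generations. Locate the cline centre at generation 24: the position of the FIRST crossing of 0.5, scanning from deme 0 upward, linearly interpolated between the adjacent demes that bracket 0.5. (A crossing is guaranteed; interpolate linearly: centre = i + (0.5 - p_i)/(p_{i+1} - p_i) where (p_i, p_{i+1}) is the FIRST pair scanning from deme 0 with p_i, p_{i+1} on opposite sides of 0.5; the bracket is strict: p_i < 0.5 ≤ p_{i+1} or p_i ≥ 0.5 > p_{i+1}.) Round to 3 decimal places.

t=0: k=[66 0 0 0 0 0 0]
t=1: x=[65.0100 0.9900 0.0000 0.0000 0.0000 0.0000 0.0000] k=[69 0 0 0 0 0 0]
t=2: x=[67.9650 1.0350 0.0000 0.0000 0.0000 0.0000 0.0000] k=[69 0 0 0 0 0 0]
t=3: x=[67.9650 1.0350 0.0000 0.0000 0.0000 0.0000 0.0000] k=[67 4 0 0 0 0 0]
t=4: x=[66.0550 4.8850 0.0600 0.0000 0.0000 0.0000 0.0000] k=[66 4 0 0 0 0 0]
t=5: x=[65.0700 4.8700 0.0600 0.0000 0.0000 0.0000 0.0000] k=[65 4 3 0 0 0 0]
t=6: x=[64.0850 4.9000 2.9700 0.0450 0.0000 0.0000 0.0000] k=[66 4 0 0 0 0 0]
t=7: x=[65.0700 4.8700 0.0600 0.0000 0.0000 0.0000 0.0000] k=[64 4 0 0 0 0 0]
t=8: x=[63.1000 4.8400 0.0600 0.0000 0.0000 0.0000 0.0000] k=[62 3 2 0 0 0 0]
t=9: x=[61.1150 3.8700 1.9850 0.0300 0.0000 0.0000 0.0000] k=[59 2 0 0 0 0 0]
t=10: x=[58.1450 2.8250 0.0300 0.0000 0.0000 0.0000 0.0000] k=[57 0 0 0 0 0 0]
t=11: x=[56.1450 0.8550 0.0000 0.0000 0.0000 0.0000 0.0000] k=[60 2 0 0 0 0 0]
t=12: x=[59.1300 2.8400 0.0300 0.0000 0.0000 0.0000 0.0000] k=[60 6 0 0 0 0 0]
t=13: x=[59.1900 6.7200 0.0900 0.0000 0.0000 0.0000 0.0000] k=[55 3 0 0 0 0 0]
t=14: x=[54.2200 3.7350 0.0450 0.0000 0.0000 0.0000 0.0000] k=[52 8 0 0 0 0 0]
t=15: x=[51.3400 8.5400 0.1200 0.0000 0.0000 0.0000 0.0000] k=[49 11 0 0 0 0 0]
t=16: x=[48.4300 11.4050 0.1650 0.0000 0.0000 0.0000 0.0000] k=[48 15 4 0 0 0 0]
t=17: x=[47.5050 15.3300 4.1050 0.0600 0.0000 0.0000 0.0000] k=[50 15 2 0 0 0 0]
t=18: x=[49.4750 15.3300 2.1650 0.0300 0.0000 0.0000 0.0000] k=[53 18 3 2 0 0 0]
t=19: x=[52.4750 18.3000 3.2100 1.9850 0.0300 0.0000 0.0000] k=[51 19 3 5 0 0 0]
t=20: x=[50.5200 19.2400 3.2700 4.8950 0.0750 0.0000 0.0000] k=[50 18 6 3 0 0 0]
t=21: x=[49.5200 18.3000 6.1350 3.0000 0.0450 0.0000 0.0000] k=[50 20 9 6 0 0 0]
t=22: x=[49.5500 20.2850 9.1200 5.9550 0.0900 0.0000 0.0000] k=[49 22 8 10 3 0 0]
t=23: x=[48.5950 22.1950 8.2400 9.8650 3.0600 0.0450 0.0000] k=[50 20 12 8 5 0 0]
t=24: x=[49.5500 20.3300 12.0600 8.0150 4.9700 0.0750 0.0000] k=[47 20 9 10 8 1 0]

0.463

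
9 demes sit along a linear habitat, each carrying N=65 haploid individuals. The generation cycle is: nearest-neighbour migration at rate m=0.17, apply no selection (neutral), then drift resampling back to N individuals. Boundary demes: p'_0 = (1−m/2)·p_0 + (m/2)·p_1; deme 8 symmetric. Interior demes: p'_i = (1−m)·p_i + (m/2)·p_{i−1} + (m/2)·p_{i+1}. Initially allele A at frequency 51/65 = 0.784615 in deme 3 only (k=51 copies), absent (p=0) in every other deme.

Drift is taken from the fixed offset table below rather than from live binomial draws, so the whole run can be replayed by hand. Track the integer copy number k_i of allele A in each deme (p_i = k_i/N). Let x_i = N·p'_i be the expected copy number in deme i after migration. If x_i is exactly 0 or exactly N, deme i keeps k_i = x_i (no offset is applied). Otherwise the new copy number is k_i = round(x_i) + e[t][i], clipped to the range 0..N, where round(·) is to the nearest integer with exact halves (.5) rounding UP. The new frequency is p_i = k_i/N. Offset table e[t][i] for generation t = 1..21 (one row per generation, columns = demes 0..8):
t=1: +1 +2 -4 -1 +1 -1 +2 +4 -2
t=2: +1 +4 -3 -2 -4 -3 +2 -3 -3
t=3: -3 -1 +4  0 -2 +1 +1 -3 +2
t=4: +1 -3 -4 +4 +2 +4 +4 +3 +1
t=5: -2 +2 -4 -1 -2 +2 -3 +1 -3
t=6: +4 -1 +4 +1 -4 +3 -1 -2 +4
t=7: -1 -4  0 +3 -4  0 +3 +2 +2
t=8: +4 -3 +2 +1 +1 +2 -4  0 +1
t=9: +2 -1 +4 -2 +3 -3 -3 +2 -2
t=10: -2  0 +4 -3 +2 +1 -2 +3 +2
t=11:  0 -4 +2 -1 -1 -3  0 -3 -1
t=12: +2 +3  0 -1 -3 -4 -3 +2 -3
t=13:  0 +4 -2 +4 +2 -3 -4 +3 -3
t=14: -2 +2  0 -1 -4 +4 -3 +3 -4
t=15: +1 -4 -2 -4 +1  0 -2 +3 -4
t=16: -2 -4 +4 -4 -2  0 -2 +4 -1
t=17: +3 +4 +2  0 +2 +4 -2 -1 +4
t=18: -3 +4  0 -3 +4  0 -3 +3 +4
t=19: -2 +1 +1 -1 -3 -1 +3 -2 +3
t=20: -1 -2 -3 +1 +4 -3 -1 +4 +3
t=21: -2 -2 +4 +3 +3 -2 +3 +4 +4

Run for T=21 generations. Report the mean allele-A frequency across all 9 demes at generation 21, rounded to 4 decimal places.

0.1470

t=0: k=[0 0 0 51 0 0 0 0 0]
t=1: x=[0.0000 0.0000 4.3350 42.3300 4.3350 0.0000 0.0000 0.0000 0.0000] k=[0 0 0 41 5 0 0 0 0]
t=2: x=[0.0000 0.0000 3.4850 34.4550 7.6350 0.4250 0.0000 0.0000 0.0000] k=[0 0 0 32 4 0 0 0 0]
t=3: x=[0.0000 0.0000 2.7200 26.9000 6.0400 0.3400 0.0000 0.0000 0.0000] k=[0 0 7 27 4 1 0 0 0]
t=4: x=[0.0000 0.5950 8.1050 23.3450 5.7000 1.1700 0.0850 0.0000 0.0000] k=[0 0 4 27 8 5 4 0 0]
t=5: x=[0.0000 0.3400 5.6150 23.4300 9.3600 5.1700 3.7450 0.3400 0.0000] k=[0 2 2 22 7 7 1 1 0]
t=6: x=[0.1700 1.8300 3.7000 19.0250 8.2750 6.4900 1.5100 0.9150 0.0850] k=[4 1 8 20 4 9 1 0 4]
t=7: x=[3.7450 1.8500 8.4250 17.6200 5.7850 7.8950 1.5950 0.4250 3.6600] k=[3 0 8 21 2 8 5 2 6]
t=8: x=[2.7450 0.9350 8.4250 18.2800 4.1250 7.2350 5.0000 2.5950 5.6600] k=[7 0 10 19 5 9 1 3 7]
t=9: x=[6.4050 1.4450 9.9150 17.0450 6.5300 7.9800 1.8500 3.1700 6.6600] k=[8 0 14 15 10 5 0 5 5]
t=10: x=[7.3200 1.8700 12.8950 14.4900 10.0000 5.0000 0.8500 4.5750 5.0000] k=[5 2 17 11 12 6 0 8 7]
t=11: x=[4.7450 3.5300 15.2150 11.5950 11.4050 6.0000 1.1900 7.2350 7.0850] k=[5 0 17 11 10 3 1 4 6]
t=12: x=[4.5750 1.8700 15.0450 11.4250 9.4900 3.4250 1.4250 3.9150 5.8300] k=[7 5 15 10 6 0 0 6 3]
t=13: x=[6.8300 6.0200 13.7250 10.0850 5.8300 0.5100 0.5100 5.2350 3.2550] k=[7 10 12 14 8 0 0 8 0]
t=14: x=[7.2550 9.9150 12.0000 13.3200 7.8300 0.6800 0.6800 6.6400 0.6800] k=[5 12 12 12 4 5 0 10 0]
t=15: x=[5.5950 11.4050 12.0000 11.3200 4.7650 4.4900 1.2750 8.3000 0.8500] k=[7 7 10 7 6 4 0 11 0]
t=16: x=[7.0000 7.2550 9.4900 7.1700 5.9150 3.8300 1.2750 9.1300 0.9350] k=[5 3 13 3 4 4 0 13 0]
t=17: x=[4.8300 4.0200 11.3000 3.9350 3.9150 3.6600 1.4450 10.7900 1.1050] k=[8 8 13 4 6 8 0 10 5]
t=18: x=[8.0000 8.4250 11.8100 4.9350 6.0000 7.1500 1.5300 8.7250 5.4250] k=[5 12 12 2 10 7 0 12 9]
t=19: x=[5.5950 11.4050 11.1500 3.5300 9.0650 6.6600 1.6150 10.7250 9.2550] k=[4 12 12 3 6 6 5 9 12]
t=20: x=[4.6800 11.3200 11.2350 4.0200 5.7450 5.9150 5.4250 8.9150 11.7450] k=[4 9 8 5 10 3 4 13 15]
t=21: x=[4.4250 8.4900 7.8300 5.6800 8.9800 3.6800 4.6800 12.4050 14.8300] k=[2 6 12 9 12 2 8 16 19]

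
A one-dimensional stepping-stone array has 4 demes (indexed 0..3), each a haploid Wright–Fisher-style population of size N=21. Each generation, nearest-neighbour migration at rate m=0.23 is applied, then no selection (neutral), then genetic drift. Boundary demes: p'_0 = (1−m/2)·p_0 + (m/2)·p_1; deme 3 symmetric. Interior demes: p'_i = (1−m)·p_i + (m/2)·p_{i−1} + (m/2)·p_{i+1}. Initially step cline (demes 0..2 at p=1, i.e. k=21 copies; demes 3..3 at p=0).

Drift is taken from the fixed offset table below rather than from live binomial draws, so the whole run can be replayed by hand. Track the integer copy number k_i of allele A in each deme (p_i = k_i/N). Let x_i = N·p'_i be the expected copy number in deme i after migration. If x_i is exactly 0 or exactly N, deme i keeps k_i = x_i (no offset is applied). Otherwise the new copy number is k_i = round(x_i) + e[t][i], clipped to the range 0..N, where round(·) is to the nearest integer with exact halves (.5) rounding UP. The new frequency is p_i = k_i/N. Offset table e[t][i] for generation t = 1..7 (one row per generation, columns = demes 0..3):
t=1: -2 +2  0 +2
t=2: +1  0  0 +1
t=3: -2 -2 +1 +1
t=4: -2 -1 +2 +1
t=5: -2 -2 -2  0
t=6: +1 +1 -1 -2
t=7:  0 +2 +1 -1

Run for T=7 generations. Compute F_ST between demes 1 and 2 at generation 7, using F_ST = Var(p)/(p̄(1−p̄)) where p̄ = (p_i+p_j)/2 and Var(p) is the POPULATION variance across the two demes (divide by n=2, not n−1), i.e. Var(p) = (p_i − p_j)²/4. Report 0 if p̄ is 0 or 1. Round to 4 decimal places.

t=0: k=[21 21 21 0]
t=1: x=[21.0000 21.0000 18.5850 2.4150] k=[21 21 19 4]
t=2: x=[21.0000 20.7700 17.5050 5.7250] k=[21 21 18 7]
t=3: x=[21.0000 20.6550 17.0800 8.2650] k=[21 19 18 9]
t=4: x=[20.7700 19.1150 17.0800 10.0350] k=[19 18 19 11]
t=5: x=[18.8850 18.2300 17.9650 11.9200] k=[17 16 16 12]
t=6: x=[16.8850 16.1150 15.5400 12.4600] k=[18 17 15 10]
t=7: x=[17.8850 16.8850 14.6550 10.5750] k=[18 19 16 10]

0.0367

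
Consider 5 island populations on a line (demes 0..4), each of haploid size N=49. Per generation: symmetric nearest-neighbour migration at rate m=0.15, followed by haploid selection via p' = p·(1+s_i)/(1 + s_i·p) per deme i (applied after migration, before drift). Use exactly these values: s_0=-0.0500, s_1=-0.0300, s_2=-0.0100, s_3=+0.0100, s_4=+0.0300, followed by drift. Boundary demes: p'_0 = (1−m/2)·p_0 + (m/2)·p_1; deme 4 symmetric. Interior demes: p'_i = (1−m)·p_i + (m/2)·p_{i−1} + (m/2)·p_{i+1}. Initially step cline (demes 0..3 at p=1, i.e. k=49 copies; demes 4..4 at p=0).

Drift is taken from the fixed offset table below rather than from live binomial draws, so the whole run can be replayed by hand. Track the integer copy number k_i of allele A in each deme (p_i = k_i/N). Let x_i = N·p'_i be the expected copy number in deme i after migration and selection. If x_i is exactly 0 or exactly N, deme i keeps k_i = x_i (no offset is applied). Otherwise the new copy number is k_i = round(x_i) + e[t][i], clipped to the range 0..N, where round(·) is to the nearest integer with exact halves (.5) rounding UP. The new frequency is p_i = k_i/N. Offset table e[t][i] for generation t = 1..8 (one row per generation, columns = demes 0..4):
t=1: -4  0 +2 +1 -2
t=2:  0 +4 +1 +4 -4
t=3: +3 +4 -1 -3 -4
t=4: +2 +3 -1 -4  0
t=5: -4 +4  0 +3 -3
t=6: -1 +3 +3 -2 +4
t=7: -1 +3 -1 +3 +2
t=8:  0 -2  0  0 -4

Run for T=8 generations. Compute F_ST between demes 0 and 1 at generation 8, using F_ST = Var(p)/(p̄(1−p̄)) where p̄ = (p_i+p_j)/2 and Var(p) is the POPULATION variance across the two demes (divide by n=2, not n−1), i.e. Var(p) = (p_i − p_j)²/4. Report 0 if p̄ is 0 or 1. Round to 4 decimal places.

t=0: k=[49 49 49 49 0]
t=1: x=[49.0000 49.0000 49.0000 45.3587 3.7768] k=[49 49 49 46 2]
t=2: x=[49.0000 49.0000 48.7727 42.9778 5.4413] k=[49 49 49 47 1]
t=3: x=[49.0000 49.0000 48.8485 43.7468 4.5710] k=[49 49 48 41 1]
t=4: x=[49.0000 48.9227 47.5358 38.6067 4.1099] k=[49 49 47 35 4]
t=5: x=[49.0000 48.8454 46.2238 33.6800 6.4896] k=[49 49 46 37 3]
t=6: x=[49.0000 48.7681 45.5176 35.2238 5.6971] k=[49 49 49 33 10]
t=7: x=[49.0000 49.0000 47.7882 32.5838 11.9907] k=[49 49 47 36 14]
t=8: x=[49.0000 48.8454 46.2995 35.2735 15.9665] k=[49 47 46 35 12]

0.0208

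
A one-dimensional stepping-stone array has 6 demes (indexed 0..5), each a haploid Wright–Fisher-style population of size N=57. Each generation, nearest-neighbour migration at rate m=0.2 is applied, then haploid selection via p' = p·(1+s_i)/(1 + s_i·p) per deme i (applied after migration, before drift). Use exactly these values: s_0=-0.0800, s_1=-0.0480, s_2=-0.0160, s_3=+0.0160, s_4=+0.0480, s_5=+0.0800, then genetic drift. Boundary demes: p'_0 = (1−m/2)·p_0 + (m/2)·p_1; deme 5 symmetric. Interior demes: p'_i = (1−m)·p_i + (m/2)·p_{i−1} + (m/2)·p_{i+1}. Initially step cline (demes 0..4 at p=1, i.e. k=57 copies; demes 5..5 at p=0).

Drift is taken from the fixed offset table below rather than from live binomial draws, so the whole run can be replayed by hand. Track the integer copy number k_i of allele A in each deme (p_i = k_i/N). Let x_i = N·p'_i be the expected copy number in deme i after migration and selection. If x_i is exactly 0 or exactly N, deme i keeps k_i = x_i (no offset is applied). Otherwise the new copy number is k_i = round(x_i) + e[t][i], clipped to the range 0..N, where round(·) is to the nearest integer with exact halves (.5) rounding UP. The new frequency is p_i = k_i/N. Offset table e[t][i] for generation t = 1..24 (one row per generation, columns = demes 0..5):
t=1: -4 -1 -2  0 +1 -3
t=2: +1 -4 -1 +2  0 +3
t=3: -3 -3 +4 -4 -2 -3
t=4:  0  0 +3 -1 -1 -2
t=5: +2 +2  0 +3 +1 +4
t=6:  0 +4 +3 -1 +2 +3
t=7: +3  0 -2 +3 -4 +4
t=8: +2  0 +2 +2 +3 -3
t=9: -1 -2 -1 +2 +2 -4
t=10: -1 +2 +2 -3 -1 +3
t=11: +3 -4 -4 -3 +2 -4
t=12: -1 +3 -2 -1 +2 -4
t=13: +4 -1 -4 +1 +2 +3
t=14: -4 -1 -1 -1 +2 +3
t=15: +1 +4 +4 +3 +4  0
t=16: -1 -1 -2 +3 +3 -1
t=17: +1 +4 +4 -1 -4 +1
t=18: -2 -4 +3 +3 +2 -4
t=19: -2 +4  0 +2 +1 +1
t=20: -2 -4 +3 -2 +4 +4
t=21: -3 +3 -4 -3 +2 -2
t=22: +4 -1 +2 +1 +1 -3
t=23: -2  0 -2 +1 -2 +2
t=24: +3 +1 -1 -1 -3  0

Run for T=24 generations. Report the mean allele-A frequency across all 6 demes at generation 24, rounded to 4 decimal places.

t=0: k=[57 57 57 57 57 0]
t=1: x=[57.0000 57.0000 57.0000 57.0000 51.5360 6.1071] k=[57 57 57 57 53 3]
t=2: x=[57.0000 57.0000 57.0000 56.6063 48.7368 8.5441] k=[57 57 57 57 49 12]
t=3: x=[57.0000 57.0000 57.0000 56.2124 46.5073 16.5904] k=[57 57 57 52 45 14]
t=4: x=[57.0000 57.0000 56.4919 51.8745 43.0987 18.0352] k=[57 57 57 51 42 16]
t=5: x=[57.0000 57.0000 56.3903 50.7884 40.8481 19.5769] k=[57 57 56 54 42 24]
t=6: x=[57.0000 56.8950 55.8825 53.0586 41.9255 26.8903] k=[57 57 57 52 44 30]
t=7: x=[57.0000 57.0000 56.4919 51.7758 43.8795 32.4806] k=[57 57 54 55 40 36]
t=8: x=[57.0000 56.6850 54.3597 53.4532 41.6319 37.4013] k=[57 57 56 55 45 34]
t=9: x=[57.0000 56.8950 55.9840 54.1434 45.3408 36.1282] k=[57 55 55 56 47 32]
t=10: x=[56.7827 55.1122 55.0702 55.0304 46.7986 34.5553] k=[56 57 57 52 46 38]
t=11: x=[56.0231 56.8950 56.4919 51.9732 46.2159 39.7399] k=[57 53 52 49 48 36]
t=12: x=[56.5655 53.1261 51.7233 49.3063 47.2837 38.1825] k=[56 56 50 48 49 34]
t=13: x=[55.9147 55.3217 50.3053 48.4164 47.7685 36.5204] k=[57 54 46 49 50 40]
t=14: x=[56.6741 53.3349 46.9674 48.9108 49.2204 41.8706] k=[53 52 46 48 51 45]
t=15: x=[52.5712 51.2507 46.6642 48.2186 50.3793 46.2857] k=[54 55 51 51 54 46]
t=16: x=[53.8617 54.3797 51.3180 51.3809 53.0749 47.4287] k=[53 53 49 54 56 46]
t=17: x=[52.6785 52.3961 49.7991 53.7490 54.8970 47.6188] k=[54 56 54 53 51 49]
t=18: x=[53.9695 55.5312 54.0553 52.9600 51.2471 49.7038] k=[52 52 57 56 53 46]
t=19: x=[51.6064 52.2919 56.3903 55.8185 52.7866 47.3336] k=[50 56 56 57 54 48]
t=20: x=[50.1107 55.3217 56.0856 56.6063 53.8428 49.1364] k=[48 51 57 55 57 53]
t=21: x=[47.6673 51.0426 56.1872 55.4245 56.4272 53.6510] k=[45 54 52 52 57 52]
t=22: x=[45.1357 52.7088 52.1286 52.5654 56.0450 52.8088] k=[49 52 54 54 57 50]
t=23: x=[48.7276 51.6669 53.7509 54.3405 56.0450 51.1185] k=[47 52 52 55 54 53]
t=24: x=[46.8214 51.2507 52.2300 54.6362 54.1305 53.3705] k=[50 52 51 54 51 53]

0.9094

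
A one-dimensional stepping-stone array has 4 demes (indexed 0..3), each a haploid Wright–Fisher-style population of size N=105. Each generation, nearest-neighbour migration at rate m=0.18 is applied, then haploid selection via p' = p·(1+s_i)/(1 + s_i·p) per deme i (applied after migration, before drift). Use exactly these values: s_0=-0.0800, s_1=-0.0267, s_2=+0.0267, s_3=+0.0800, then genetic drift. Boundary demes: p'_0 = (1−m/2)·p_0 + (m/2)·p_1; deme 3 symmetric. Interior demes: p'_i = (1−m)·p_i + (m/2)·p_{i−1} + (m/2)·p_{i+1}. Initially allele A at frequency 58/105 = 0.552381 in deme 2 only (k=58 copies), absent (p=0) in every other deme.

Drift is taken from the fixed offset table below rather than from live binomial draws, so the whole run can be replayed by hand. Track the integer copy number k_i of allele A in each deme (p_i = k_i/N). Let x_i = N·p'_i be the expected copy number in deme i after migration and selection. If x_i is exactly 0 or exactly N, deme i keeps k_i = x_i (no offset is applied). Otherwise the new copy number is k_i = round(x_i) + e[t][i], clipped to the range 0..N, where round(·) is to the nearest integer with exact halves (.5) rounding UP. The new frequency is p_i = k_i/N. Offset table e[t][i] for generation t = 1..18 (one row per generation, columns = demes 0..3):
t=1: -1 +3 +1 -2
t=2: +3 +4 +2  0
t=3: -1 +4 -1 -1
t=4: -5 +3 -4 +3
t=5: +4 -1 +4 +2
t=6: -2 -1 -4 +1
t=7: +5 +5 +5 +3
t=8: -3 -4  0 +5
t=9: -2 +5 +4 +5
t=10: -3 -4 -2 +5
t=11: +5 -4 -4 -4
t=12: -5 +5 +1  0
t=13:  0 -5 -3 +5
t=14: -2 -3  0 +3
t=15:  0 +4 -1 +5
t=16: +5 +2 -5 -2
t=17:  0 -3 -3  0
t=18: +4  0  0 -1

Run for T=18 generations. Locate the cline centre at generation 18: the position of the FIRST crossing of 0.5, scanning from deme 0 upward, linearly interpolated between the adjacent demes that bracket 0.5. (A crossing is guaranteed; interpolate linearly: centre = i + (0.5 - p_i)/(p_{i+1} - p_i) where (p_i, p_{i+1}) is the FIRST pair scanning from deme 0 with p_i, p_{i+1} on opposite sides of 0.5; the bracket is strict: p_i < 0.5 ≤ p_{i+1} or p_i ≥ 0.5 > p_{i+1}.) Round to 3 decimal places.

2.904

t=0: k=[0 0 58 0]
t=1: x=[0.0000 5.0874 48.2464 5.6153] k=[0 8 49 4]
t=2: x=[0.6628 10.7070 41.9218 8.6410] k=[4 15 44 9]
t=3: x=[4.6083 16.2449 38.8829 13.0016] k=[4 20 38 12]
t=4: x=[5.0256 19.7425 34.6490 15.3198] k=[0 23 31 18]
t=5: x=[1.9074 21.1886 29.6676 20.4056] k=[6 20 34 22]
t=6: x=[6.7164 19.5655 32.2457 24.4956] k=[5 19 28 25]
t=7: x=[5.7868 18.1403 27.4509 26.7761] k=[11 23 32 30]
t=8: x=[11.2168 22.2517 31.5889 31.8618] k=[8 18 32 37]
t=9: x=[8.2439 17.9536 31.7708 38.4045] k=[6 23 36 43]
t=10: x=[6.9676 22.1631 36.0814 44.3286] k=[4 18 34 49]
t=11: x=[4.8587 17.7768 34.5178 49.6591] k=[10 14 31 46]
t=12: x=[9.6070 14.8221 31.3968 46.6355] k=[5 20 32 47]
t=13: x=[5.8704 19.3000 32.8620 47.6449] k=[6 14 30 53]
t=14: x=[6.2142 14.3808 31.2048 52.9497] k=[4 11 31 56]
t=15: x=[4.2747 11.8818 32.0335 55.7662] k=[4 16 31 61]
t=16: x=[4.6918 15.9014 32.9428 60.2861] k=[10 18 28 58]
t=17: x=[9.9436 17.7768 30.3656 57.3094] k=[10 15 27 57]
t=18: x=[9.6912 15.2734 29.1719 56.3142] k=[14 15 29 55]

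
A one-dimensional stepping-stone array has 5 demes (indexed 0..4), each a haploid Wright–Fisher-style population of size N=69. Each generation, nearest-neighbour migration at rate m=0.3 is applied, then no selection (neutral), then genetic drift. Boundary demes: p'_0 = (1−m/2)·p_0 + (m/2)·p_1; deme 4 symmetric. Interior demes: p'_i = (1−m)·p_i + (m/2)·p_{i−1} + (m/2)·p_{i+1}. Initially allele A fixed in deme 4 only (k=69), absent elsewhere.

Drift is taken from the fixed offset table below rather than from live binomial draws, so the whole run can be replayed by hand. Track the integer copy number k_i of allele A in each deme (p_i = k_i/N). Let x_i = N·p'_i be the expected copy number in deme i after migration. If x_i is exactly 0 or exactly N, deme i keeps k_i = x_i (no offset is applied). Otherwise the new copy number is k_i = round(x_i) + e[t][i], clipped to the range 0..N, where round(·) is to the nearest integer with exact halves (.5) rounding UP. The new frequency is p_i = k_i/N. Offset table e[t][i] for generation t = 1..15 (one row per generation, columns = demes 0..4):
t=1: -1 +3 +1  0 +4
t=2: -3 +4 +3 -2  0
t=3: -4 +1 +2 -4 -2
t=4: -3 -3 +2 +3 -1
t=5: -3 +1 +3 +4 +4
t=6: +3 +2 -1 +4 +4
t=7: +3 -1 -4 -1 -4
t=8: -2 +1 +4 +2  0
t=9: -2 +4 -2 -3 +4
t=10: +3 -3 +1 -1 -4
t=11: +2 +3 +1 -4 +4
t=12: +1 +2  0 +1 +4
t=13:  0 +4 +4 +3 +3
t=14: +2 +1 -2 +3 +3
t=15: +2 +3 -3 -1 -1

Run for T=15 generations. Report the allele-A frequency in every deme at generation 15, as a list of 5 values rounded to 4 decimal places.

t=0: k=[0 0 0 0 69]
t=1: x=[0.0000 0.0000 0.0000 10.3500 58.6500] k=[0 0 0 10 63]
t=2: x=[0.0000 0.0000 1.5000 16.4500 55.0500] k=[0 0 5 14 55]
t=3: x=[0.0000 0.7500 5.6000 18.8000 48.8500] k=[0 2 8 15 47]
t=4: x=[0.3000 2.6000 8.1500 18.7500 42.2000] k=[0 0 10 22 41]
t=5: x=[0.0000 1.5000 10.3000 23.0500 38.1500] k=[0 3 13 27 42]
t=6: x=[0.4500 4.0500 13.6000 27.1500 39.7500] k=[3 6 13 31 44]
t=7: x=[3.4500 6.6000 14.6500 30.2500 42.0500] k=[6 6 11 29 38]
t=8: x=[6.0000 6.7500 12.9500 27.6500 36.6500] k=[4 8 17 30 37]
t=9: x=[4.6000 8.7500 17.6000 29.1000 35.9500] k=[3 13 16 26 40]
t=10: x=[4.5000 11.9500 17.0500 26.6000 37.9000] k=[8 9 18 26 34]
t=11: x=[8.1500 10.2000 17.8500 26.0000 32.8000] k=[10 13 19 22 37]
t=12: x=[10.4500 13.4500 18.5500 23.8000 34.7500] k=[11 15 19 25 39]
t=13: x=[11.6000 15.0000 19.3000 26.2000 36.9000] k=[12 19 23 29 40]
t=14: x=[13.0500 18.5500 23.3000 29.7500 38.3500] k=[15 20 21 33 41]
t=15: x=[15.7500 19.4000 22.6500 32.4000 39.8000] k=[18 22 20 31 39]

[0.2609, 0.3188, 0.2899, 0.4493, 0.5652]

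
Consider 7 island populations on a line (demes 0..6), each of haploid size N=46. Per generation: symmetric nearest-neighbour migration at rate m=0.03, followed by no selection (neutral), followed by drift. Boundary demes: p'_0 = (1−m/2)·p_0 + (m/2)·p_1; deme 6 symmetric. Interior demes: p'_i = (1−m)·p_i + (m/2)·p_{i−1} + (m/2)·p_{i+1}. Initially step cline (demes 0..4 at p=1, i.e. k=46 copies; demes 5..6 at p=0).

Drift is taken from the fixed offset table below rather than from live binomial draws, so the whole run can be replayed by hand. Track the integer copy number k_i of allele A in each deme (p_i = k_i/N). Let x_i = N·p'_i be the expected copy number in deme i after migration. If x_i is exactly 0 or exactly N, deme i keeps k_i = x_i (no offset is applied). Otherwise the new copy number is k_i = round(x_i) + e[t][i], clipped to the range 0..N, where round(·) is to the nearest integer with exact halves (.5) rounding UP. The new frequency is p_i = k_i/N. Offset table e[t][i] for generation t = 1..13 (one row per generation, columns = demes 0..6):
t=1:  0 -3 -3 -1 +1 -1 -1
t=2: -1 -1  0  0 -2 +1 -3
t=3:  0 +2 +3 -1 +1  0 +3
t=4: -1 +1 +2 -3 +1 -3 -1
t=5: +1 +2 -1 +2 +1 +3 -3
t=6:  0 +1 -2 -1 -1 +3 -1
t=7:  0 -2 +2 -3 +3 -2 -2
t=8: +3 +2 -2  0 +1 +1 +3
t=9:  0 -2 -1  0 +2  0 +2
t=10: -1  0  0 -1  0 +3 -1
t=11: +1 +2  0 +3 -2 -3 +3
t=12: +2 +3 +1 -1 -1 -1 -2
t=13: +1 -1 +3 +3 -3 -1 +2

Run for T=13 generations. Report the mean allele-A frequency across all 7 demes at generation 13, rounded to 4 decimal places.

t=0: k=[46 46 46 46 46 0 0]
t=1: x=[46.0000 46.0000 46.0000 46.0000 45.3100 0.6900 0.0000] k=[46 46 46 46 46 0 0]
t=2: x=[46.0000 46.0000 46.0000 46.0000 45.3100 0.6900 0.0000] k=[46 46 46 46 43 2 0]
t=3: x=[46.0000 46.0000 46.0000 45.9550 42.4300 2.5850 0.0300] k=[46 46 46 45 43 3 3]
t=4: x=[46.0000 46.0000 45.9850 44.9850 42.4300 3.6000 3.0000] k=[46 46 46 42 43 1 2]
t=5: x=[46.0000 46.0000 45.9400 42.0750 42.3550 1.6450 1.9850] k=[46 46 45 44 43 5 0]
t=6: x=[46.0000 45.9850 45.0000 44.0000 42.4450 5.4950 0.0750] k=[46 46 43 43 41 8 0]
t=7: x=[46.0000 45.9550 43.0450 42.9700 40.5350 8.3750 0.1200] k=[46 44 45 40 44 6 0]
t=8: x=[45.9700 44.0450 44.9100 40.1350 43.3700 6.4800 0.0900] k=[46 46 43 40 44 7 3]
t=9: x=[46.0000 45.9550 43.0000 40.1050 43.3850 7.4950 3.0600] k=[46 44 42 40 45 7 5]
t=10: x=[45.9700 44.0000 42.0000 40.1050 44.3550 7.5400 5.0300] k=[45 44 42 39 44 11 4]
t=11: x=[44.9850 43.9850 41.9850 39.1200 43.4300 11.3900 4.1050] k=[46 46 42 42 41 8 7]
t=12: x=[46.0000 45.9400 42.0600 41.9850 40.5200 8.4800 7.0150] k=[46 46 43 41 40 7 5]
t=13: x=[46.0000 45.9550 43.0150 41.0150 39.5200 7.4650 5.0300] k=[46 45 46 44 37 6 7]

0.7174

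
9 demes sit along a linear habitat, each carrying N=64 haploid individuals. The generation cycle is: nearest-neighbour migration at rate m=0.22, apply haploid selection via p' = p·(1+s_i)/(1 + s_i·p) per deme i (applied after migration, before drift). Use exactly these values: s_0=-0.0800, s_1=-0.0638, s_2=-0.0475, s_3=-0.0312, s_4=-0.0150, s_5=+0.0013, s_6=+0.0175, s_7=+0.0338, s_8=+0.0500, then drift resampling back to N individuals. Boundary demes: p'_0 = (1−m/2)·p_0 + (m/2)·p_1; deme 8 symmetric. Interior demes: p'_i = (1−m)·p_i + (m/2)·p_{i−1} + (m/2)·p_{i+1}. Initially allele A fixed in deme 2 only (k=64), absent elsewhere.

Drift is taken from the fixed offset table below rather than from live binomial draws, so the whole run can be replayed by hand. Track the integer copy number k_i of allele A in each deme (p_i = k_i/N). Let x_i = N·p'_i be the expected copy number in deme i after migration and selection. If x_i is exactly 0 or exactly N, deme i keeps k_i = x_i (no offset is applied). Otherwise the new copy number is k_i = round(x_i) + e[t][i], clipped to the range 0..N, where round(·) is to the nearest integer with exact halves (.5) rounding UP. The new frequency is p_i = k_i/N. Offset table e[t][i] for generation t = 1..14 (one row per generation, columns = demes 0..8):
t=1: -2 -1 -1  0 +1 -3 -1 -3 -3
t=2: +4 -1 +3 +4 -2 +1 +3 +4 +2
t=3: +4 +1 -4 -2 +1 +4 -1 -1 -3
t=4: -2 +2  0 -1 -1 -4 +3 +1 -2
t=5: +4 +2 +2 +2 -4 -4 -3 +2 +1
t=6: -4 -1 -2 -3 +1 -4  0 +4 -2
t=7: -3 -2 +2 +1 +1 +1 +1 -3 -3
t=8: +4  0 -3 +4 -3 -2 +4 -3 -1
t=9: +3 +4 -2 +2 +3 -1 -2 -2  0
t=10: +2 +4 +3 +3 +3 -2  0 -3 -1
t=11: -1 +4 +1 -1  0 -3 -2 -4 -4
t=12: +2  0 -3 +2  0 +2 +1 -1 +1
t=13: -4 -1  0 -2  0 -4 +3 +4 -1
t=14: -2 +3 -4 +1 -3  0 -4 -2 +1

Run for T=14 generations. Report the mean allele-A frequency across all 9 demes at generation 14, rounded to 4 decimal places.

t=0: k=[0 0 64 0 0 0 0 0 0]
t=1: x=[0.0000 6.6374 49.3783 6.8438 0.0000 0.0000 0.0000 0.0000 0.0000] k=[0 6 48 7 0 0 0 0 0]
t=2: x=[0.6077 9.4181 38.1235 10.4597 0.7586 0.0000 0.0000 0.0000 0.0000] k=[5 8 41 14 0 0 0 0 0]
t=3: x=[4.9365 10.6996 33.6245 15.0619 1.5174 0.0000 0.0000 0.0000 0.0000] k=[9 12 30 13 3 0 0 0 0]
t=4: x=[8.6849 12.9554 25.4009 13.4305 3.7167 0.3304 0.0000 0.0000 0.0000] k=[7 15 25 12 3 0 0 0 0]
t=5: x=[7.3217 14.4685 21.7657 12.1254 3.6082 0.3304 0.0000 0.0000 0.0000] k=[11 16 24 14 0 0 0 0 0]
t=6: x=[10.7817 15.5411 21.3225 13.2243 1.5174 0.0000 0.0000 0.0000 0.0000] k=[7 15 19 10 3 0 0 0 0]
t=7: x=[7.3217 13.8318 16.9565 9.9507 3.3911 0.3304 0.0000 0.0000 0.0000] k=[4 12 19 11 4 1 0 0 0]
t=8: x=[4.5172 11.2649 16.7415 10.8220 4.3780 1.2216 0.1119 0.0000 0.0000] k=[9 11 14 15 1 0 4 0 0]
t=9: x=[8.5813 10.5177 13.2611 13.0182 2.3949 0.5507 3.1719 0.4548 0.0000] k=[12 15 11 15 5 0 1 0 0]
t=10: x=[11.5212 13.5138 11.4164 13.1262 5.4739 0.6608 0.7935 0.1137 0.0000] k=[14 18 14 16 8 0 1 0 0]
t=11: x=[13.5290 16.3060 14.1173 14.5407 7.8948 0.9913 0.7935 0.1137 0.0000] k=[13 20 15 14 8 0 0 0 0]
t=12: x=[12.8903 17.8201 14.8771 13.1164 7.6773 0.8811 0.0000 0.0000 0.0000] k=[15 18 12 15 8 3 0 0 0]
t=13: x=[14.3791 16.1995 12.4934 13.5582 8.1123 3.2240 0.3357 0.0000 0.0000] k=[10 15 12 12 8 0 3 0 0]
t=14: x=[9.8357 13.4079 11.8528 11.2628 7.4598 1.2115 2.3794 0.3411 0.0000] k=[8 16 8 12 4 1 0 0 0]

0.0851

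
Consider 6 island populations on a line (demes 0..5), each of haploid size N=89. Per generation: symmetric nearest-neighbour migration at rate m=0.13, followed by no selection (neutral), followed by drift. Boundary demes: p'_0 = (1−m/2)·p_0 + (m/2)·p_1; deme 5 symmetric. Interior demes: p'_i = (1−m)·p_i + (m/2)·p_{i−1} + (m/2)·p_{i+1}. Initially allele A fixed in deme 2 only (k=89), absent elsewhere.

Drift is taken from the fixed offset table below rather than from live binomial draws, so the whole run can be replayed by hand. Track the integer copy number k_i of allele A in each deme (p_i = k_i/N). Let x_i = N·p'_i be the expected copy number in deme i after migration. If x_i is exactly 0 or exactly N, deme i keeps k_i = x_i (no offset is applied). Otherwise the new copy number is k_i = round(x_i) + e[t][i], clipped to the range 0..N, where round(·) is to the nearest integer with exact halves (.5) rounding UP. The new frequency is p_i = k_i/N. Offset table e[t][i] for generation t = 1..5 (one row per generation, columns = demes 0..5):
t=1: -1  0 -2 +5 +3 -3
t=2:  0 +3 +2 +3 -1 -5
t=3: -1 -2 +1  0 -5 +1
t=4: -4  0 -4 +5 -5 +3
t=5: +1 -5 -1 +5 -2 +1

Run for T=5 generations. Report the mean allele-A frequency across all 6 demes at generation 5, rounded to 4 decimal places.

t=0: k=[0 0 89 0 0 0]
t=1: x=[0.0000 5.7850 77.4300 5.7850 0.0000 0.0000] k=[0 6 75 11 0 0]
t=2: x=[0.3900 10.0950 66.3550 14.4450 0.7150 0.0000] k=[0 13 68 17 0 0]
t=3: x=[0.8450 15.7300 61.1100 19.2100 1.1050 0.0000] k=[0 14 62 19 0 0]
t=4: x=[0.9100 16.2100 56.0850 20.5600 1.2350 0.0000] k=[0 16 52 26 0 0]
t=5: x=[1.0400 17.3000 47.9700 26.0000 1.6900 0.0000] k=[2 12 47 31 0 0]

0.1723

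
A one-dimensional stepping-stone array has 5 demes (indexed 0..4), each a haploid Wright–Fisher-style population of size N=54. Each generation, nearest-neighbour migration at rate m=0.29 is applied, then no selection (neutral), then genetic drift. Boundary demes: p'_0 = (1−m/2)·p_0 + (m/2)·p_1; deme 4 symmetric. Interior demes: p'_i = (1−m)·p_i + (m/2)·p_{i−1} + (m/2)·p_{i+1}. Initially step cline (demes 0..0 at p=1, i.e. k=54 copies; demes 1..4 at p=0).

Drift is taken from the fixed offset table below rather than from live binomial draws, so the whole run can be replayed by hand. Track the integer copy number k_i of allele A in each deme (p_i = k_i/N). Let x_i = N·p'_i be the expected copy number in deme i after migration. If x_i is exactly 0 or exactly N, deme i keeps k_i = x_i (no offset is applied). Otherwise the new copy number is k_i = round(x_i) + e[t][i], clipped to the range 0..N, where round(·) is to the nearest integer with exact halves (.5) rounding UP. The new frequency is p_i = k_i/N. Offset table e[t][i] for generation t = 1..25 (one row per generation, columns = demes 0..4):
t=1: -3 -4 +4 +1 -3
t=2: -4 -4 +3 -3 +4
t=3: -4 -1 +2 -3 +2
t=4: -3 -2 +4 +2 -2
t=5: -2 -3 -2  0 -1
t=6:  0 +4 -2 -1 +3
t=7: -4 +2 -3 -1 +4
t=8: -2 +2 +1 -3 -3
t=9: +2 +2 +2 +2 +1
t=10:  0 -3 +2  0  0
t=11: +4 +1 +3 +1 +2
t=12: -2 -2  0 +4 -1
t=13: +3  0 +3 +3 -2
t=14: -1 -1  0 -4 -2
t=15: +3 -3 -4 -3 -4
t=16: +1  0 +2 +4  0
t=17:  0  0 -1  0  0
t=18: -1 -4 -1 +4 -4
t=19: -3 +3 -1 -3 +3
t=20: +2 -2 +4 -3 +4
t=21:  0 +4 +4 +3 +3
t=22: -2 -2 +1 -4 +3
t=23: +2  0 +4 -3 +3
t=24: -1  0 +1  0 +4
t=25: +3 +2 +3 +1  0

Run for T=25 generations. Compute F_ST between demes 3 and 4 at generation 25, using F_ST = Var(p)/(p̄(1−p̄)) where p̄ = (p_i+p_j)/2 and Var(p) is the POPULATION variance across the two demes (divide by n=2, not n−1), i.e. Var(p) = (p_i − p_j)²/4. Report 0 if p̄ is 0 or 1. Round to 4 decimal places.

0.0114

t=0: k=[54 0 0 0 0]
t=1: x=[46.1700 7.8300 0.0000 0.0000 0.0000] k=[43 4 0 0 0]
t=2: x=[37.3450 9.0750 0.5800 0.0000 0.0000] k=[33 5 4 0 0]
t=3: x=[28.9400 8.9150 3.5650 0.5800 0.0000] k=[25 8 6 0 0]
t=4: x=[22.5350 10.1750 5.4200 0.8700 0.0000] k=[20 8 9 3 0]
t=5: x=[18.2600 9.8850 7.9850 3.4350 0.4350] k=[16 7 6 3 0]
t=6: x=[14.6950 8.1600 5.7100 3.0000 0.4350] k=[15 12 4 2 3]
t=7: x=[14.5650 11.2750 4.8700 2.4350 2.8550] k=[11 13 2 1 7]
t=8: x=[11.2900 11.1150 3.4500 2.0150 6.1300] k=[9 13 4 0 3]
t=9: x=[9.5800 11.1150 4.7250 1.0150 2.5650] k=[12 13 7 3 4]
t=10: x=[12.1450 11.9850 7.2900 3.7250 3.8550] k=[12 9 9 4 4]
t=11: x=[11.5650 9.4350 8.2750 4.7250 4.0000] k=[16 10 11 6 6]
t=12: x=[15.1300 11.0150 10.1300 6.7250 6.0000] k=[13 9 10 11 5]
t=13: x=[12.4200 9.7250 10.0000 9.9850 5.8700] k=[15 10 13 13 4]
t=14: x=[14.2750 11.1600 12.5650 11.6950 5.3050] k=[13 10 13 8 3]
t=15: x=[12.5650 10.8700 11.8400 8.0000 3.7250] k=[16 8 8 5 0]
t=16: x=[14.8400 9.1600 7.5650 4.7100 0.7250] k=[16 9 10 9 1]
t=17: x=[14.9850 10.1600 9.7100 7.9850 2.1600] k=[15 10 9 8 2]
t=18: x=[14.2750 10.5800 9.0000 7.2750 2.8700] k=[13 7 8 11 0]
t=19: x=[12.1300 8.0150 8.2900 8.9700 1.5950] k=[9 11 7 6 5]
t=20: x=[9.2900 10.1300 7.4350 6.0000 5.1450] k=[11 8 11 3 9]
t=21: x=[10.5650 8.8700 9.4050 5.0300 8.1300] k=[11 13 13 8 11]
t=22: x=[11.2900 12.7100 12.2750 9.1600 10.5650] k=[9 11 13 5 14]
t=23: x=[9.2900 11.0000 11.5500 7.4650 12.6950] k=[11 11 16 4 16]
t=24: x=[11.0000 11.7250 13.5350 7.4800 14.2600] k=[10 12 15 7 18]
t=25: x=[10.2900 12.1450 13.4050 9.7550 16.4050] k=[13 14 16 11 16]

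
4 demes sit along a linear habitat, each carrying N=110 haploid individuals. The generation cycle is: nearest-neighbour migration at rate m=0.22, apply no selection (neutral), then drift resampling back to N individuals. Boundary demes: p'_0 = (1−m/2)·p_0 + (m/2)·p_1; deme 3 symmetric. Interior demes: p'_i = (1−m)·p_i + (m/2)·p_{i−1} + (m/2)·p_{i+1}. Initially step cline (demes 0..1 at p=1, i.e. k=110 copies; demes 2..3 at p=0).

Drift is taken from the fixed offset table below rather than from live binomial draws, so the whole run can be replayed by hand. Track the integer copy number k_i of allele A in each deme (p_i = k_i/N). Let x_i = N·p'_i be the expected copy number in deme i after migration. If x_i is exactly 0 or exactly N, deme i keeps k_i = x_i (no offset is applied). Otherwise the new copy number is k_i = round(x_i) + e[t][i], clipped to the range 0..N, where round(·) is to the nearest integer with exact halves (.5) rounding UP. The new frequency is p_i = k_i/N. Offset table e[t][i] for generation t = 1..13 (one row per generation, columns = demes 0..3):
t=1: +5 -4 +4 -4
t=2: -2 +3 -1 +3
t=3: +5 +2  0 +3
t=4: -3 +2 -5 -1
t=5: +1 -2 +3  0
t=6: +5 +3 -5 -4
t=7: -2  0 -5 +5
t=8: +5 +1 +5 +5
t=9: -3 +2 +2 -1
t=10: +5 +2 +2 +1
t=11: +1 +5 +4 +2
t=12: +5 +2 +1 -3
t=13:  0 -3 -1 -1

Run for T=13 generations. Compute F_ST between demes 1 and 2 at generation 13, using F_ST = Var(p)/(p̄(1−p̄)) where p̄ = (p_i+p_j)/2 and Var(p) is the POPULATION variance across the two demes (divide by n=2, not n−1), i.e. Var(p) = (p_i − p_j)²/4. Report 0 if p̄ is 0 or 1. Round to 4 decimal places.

0.0496

t=0: k=[110 110 0 0]
t=1: x=[110.0000 97.9000 12.1000 0.0000] k=[110 94 16 0]
t=2: x=[108.2400 87.1800 22.8200 1.7600] k=[106 90 22 5]
t=3: x=[104.2400 84.2800 27.6100 6.8700] k=[109 86 28 10]
t=4: x=[106.4700 82.1500 32.4000 11.9800] k=[103 84 27 11]
t=5: x=[100.9100 79.8200 31.5100 12.7600] k=[102 78 35 13]
t=6: x=[99.3600 75.9100 37.3100 15.4200] k=[104 79 32 11]
t=7: x=[101.2500 76.5800 34.8600 13.3100] k=[99 77 30 18]
t=8: x=[96.5800 74.2500 33.8500 19.3200] k=[102 75 39 24]
t=9: x=[99.0300 74.0100 41.3100 25.6500] k=[96 76 43 25]
t=10: x=[93.8000 74.5700 44.6500 26.9800] k=[99 77 47 28]
t=11: x=[96.5800 76.1200 48.2100 30.0900] k=[98 81 52 32]
t=12: x=[96.1300 79.6800 52.9900 34.2000] k=[101 82 54 31]
t=13: x=[98.9100 81.0100 54.5500 33.5300] k=[99 78 54 33]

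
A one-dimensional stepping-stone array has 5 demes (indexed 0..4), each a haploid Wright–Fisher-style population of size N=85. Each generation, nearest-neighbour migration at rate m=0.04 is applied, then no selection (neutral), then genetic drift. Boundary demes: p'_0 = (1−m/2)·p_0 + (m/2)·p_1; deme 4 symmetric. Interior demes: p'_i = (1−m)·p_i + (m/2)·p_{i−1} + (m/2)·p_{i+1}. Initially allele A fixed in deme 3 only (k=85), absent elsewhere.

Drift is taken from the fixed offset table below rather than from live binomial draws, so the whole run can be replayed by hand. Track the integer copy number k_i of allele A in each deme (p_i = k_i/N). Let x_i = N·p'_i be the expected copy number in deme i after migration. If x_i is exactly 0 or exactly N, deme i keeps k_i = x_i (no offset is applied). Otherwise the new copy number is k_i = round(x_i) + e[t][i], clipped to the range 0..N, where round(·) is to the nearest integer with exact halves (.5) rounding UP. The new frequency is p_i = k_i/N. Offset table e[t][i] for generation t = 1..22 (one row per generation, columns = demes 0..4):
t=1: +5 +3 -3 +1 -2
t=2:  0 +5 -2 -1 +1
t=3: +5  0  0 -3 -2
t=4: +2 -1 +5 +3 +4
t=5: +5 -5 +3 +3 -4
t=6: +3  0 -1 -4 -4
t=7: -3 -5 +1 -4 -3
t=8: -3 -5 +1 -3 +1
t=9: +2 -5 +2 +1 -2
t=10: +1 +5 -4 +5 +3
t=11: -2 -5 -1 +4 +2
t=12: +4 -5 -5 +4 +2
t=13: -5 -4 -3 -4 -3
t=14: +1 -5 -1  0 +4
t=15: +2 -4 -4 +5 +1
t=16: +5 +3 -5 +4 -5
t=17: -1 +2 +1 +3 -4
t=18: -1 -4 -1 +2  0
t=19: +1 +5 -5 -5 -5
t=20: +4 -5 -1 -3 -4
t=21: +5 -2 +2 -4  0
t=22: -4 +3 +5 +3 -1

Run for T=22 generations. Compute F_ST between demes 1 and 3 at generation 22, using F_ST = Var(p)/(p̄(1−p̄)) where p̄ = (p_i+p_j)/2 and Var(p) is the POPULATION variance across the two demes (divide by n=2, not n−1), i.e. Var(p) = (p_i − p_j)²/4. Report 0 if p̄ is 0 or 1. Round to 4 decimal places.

t=0: k=[0 0 0 85 0]
t=1: x=[0.0000 0.0000 1.7000 81.6000 1.7000] k=[0 0 0 83 0]
t=2: x=[0.0000 0.0000 1.6600 79.6800 1.6600] k=[0 0 0 79 3]
t=3: x=[0.0000 0.0000 1.5800 75.9000 4.5200] k=[0 0 2 73 3]
t=4: x=[0.0000 0.0400 3.3800 70.1800 4.4000] k=[0 0 8 73 8]
t=5: x=[0.0000 0.1600 9.1400 70.4000 9.3000] k=[0 0 12 73 5]
t=6: x=[0.0000 0.2400 12.9800 70.4200 6.3600] k=[0 0 12 66 2]
t=7: x=[0.0000 0.2400 12.8400 63.6400 3.2800] k=[0 0 14 60 0]
t=8: x=[0.0000 0.2800 14.6400 57.8800 1.2000] k=[0 0 16 55 2]
t=9: x=[0.0000 0.3200 16.4600 53.1600 3.0600] k=[0 0 18 54 1]
t=10: x=[0.0000 0.3600 18.3600 52.2200 2.0600] k=[0 5 14 57 5]
t=11: x=[0.1000 5.0800 14.6800 55.1000 6.0400] k=[0 0 14 59 8]
t=12: x=[0.0000 0.2800 14.6200 57.0800 9.0200] k=[0 0 10 61 11]
t=13: x=[0.0000 0.2000 10.8200 58.9800 12.0000] k=[0 0 8 55 9]
t=14: x=[0.0000 0.1600 8.7800 53.1400 9.9200] k=[0 0 8 53 14]
t=15: x=[0.0000 0.1600 8.7400 51.3200 14.7800] k=[0 0 5 56 16]
t=16: x=[0.0000 0.1000 5.9200 54.1800 16.8000] k=[0 3 1 58 12]
t=17: x=[0.0600 2.9000 2.1800 55.9400 12.9200] k=[0 5 3 59 9]
t=18: x=[0.1000 4.8600 4.1600 56.8800 10.0000] k=[0 1 3 59 10]
t=19: x=[0.0200 1.0200 4.0800 56.9000 10.9800] k=[1 6 0 52 6]
t=20: x=[1.1000 5.7800 1.1600 50.0400 6.9200] k=[5 1 0 47 3]
t=21: x=[4.9200 1.0600 0.9600 45.1800 3.8800] k=[10 0 3 41 4]
t=22: x=[9.8000 0.2600 3.7000 39.5000 4.7400] k=[6 3 9 43 4]

0.2805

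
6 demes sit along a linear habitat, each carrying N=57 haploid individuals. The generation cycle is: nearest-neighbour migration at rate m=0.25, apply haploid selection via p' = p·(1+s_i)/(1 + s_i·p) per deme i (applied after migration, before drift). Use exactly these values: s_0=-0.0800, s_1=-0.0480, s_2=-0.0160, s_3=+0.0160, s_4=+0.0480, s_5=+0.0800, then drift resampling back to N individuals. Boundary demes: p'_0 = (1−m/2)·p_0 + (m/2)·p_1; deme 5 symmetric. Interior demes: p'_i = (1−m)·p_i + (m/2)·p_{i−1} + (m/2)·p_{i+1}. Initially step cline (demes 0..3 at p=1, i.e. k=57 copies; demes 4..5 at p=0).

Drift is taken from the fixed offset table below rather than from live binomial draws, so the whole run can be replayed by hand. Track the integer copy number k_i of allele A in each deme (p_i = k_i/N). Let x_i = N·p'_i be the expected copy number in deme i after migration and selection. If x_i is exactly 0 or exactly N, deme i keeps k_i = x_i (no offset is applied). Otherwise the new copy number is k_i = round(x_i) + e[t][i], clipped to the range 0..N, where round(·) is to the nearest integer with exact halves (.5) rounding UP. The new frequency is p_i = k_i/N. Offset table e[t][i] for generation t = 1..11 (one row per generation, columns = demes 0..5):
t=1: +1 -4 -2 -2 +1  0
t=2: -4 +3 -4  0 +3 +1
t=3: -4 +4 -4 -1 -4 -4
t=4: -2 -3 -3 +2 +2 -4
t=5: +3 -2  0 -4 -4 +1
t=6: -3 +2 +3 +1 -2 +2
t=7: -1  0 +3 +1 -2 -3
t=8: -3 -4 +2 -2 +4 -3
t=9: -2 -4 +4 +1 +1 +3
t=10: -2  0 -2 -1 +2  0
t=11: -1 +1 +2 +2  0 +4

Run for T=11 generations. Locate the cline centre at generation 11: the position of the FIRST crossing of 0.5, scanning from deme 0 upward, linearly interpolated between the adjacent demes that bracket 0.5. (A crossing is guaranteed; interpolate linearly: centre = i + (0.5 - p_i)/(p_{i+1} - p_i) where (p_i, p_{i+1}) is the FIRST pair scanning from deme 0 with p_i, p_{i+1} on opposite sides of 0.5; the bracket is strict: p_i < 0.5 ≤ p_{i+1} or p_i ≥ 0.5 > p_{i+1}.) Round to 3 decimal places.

3.682

t=0: k=[57 57 57 57 0 0]
t=1: x=[57.0000 57.0000 57.0000 49.9734 7.4225 0.0000] k=[57 57 57 48 8 0]
t=2: x=[57.0000 57.0000 55.8571 44.2825 12.4502 1.0785] k=[57 57 52 44 15 2]
t=3: x=[57.0000 56.3439 51.5460 41.5544 17.5645 3.8952] k=[57 57 48 41 14 0]
t=4: x=[57.0000 55.8195 48.1299 38.6978 16.1623 1.8854] k=[57 53 45 41 18 0]
t=5: x=[56.4569 52.2919 45.3512 38.8221 19.2176 2.4224] k=[57 50 45 35 15 3]
t=6: x=[56.0502 49.9517 44.2158 33.9682 16.5451 4.8295] k=[53 52 47 35 15 7]
t=7: x=[52.5443 51.2507 45.9824 34.2174 17.0550 8.5441] k=[52 51 49 35 15 6]
t=8: x=[51.4726 50.6008 47.3716 34.4666 16.9276 7.6188] k=[48 47 49 32 21 5]
t=9: x=[47.2177 46.9751 46.4874 32.9709 20.9928 7.4864] k=[45 43 50 34 22 10]
t=10: x=[43.9291 43.6281 46.9926 34.7158 22.6366 12.2227] k=[42 44 45 34 25 12]
t=11: x=[41.3202 43.3715 43.3331 34.4666 25.1570 14.4389] k=[40 44 45 36 25 18]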